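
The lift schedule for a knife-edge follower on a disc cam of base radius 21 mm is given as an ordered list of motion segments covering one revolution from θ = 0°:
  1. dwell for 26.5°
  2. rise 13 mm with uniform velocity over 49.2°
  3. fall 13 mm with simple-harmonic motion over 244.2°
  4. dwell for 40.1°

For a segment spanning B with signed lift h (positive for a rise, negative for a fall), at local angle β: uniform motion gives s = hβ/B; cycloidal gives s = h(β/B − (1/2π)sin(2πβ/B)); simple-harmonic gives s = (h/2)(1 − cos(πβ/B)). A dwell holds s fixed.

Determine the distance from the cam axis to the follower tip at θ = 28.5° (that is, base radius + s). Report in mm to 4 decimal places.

seg 1 [0°–26.5°] dwell: s stays 0.0000
seg 2 [26.5°–75.7°] uniform, h=13: θ=28.5° here. β=2, B=49.2. 13·2/49.2 = 0.5285 → s = 0.5285
radial distance = base radius + s = 21 + 0.5285 = 21.5285

21.5285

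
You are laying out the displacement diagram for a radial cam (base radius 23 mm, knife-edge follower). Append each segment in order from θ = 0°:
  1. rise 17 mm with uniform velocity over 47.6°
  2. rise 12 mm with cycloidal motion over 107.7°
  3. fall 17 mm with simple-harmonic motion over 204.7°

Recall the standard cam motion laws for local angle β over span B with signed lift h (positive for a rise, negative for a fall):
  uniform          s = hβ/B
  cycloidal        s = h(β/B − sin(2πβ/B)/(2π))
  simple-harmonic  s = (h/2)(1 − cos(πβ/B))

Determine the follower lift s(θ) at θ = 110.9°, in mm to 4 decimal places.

seg 1 [0°–47.6°] uniform, h=17: full span → s += 17 → s = 17.0000
seg 2 [47.6°–155.3°] cycloidal, h=12: θ=110.9° here. β=63.3, B=107.7. 12·(0.5877 − sin(2π·0.5877)/(2π)) = 8.0533 → s = 25.0533

25.0533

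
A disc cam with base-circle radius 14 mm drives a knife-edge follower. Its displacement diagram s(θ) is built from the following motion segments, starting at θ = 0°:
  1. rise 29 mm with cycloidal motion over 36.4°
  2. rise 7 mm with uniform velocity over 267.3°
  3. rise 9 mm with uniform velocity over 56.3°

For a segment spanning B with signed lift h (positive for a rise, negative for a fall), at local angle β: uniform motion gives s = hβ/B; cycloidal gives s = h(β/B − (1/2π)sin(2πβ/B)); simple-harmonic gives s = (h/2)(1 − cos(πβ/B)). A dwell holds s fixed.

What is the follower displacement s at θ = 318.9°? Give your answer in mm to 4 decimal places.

seg 1 [0°–36.4°] cycloidal, h=29: full span → s += 29 → s = 29.0000
seg 2 [36.4°–303.7°] uniform, h=7: full span → s += 7 → s = 36.0000
seg 3 [303.7°–360°] uniform, h=9: θ=318.9° here. β=15.2, B=56.3. 9·15.2/56.3 = 2.4298 → s = 38.4298

38.4298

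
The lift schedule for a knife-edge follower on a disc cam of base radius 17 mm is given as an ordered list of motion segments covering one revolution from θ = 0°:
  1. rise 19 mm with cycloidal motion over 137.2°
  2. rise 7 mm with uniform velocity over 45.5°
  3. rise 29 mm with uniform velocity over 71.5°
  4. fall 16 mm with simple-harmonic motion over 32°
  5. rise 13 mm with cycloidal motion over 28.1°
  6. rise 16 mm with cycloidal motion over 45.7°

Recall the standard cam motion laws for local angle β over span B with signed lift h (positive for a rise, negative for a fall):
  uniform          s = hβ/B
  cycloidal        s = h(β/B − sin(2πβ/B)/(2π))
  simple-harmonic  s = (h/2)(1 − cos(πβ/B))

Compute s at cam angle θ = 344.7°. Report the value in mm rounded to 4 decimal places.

seg 1 [0°–137.2°] cycloidal, h=19: full span → s += 19 → s = 19.0000
seg 2 [137.2°–182.7°] uniform, h=7: full span → s += 7 → s = 26.0000
seg 3 [182.7°–254.2°] uniform, h=29: full span → s += 29 → s = 55.0000
seg 4 [254.2°–286.2°] simple-harmonic, h=-16: full span → s += -16 → s = 39.0000
seg 5 [286.2°–314.3°] cycloidal, h=13: full span → s += 13 → s = 52.0000
seg 6 [314.3°–360°] cycloidal, h=16: θ=344.7° here. β=30.4, B=45.7. 16·(0.6652 − sin(2π·0.6652)/(2π)) = 12.8369 → s = 64.8369

64.8369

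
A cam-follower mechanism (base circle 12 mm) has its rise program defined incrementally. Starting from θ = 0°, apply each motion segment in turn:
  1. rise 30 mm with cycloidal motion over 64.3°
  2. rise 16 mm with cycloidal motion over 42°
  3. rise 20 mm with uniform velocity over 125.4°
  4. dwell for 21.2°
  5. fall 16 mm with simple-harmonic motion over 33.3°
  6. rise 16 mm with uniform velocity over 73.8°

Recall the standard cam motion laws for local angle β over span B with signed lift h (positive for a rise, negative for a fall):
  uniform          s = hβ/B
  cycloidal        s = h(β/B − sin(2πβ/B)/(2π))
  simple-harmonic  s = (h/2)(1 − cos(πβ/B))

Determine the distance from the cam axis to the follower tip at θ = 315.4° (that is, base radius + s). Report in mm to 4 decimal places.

seg 1 [0°–64.3°] cycloidal, h=30: full span → s += 30 → s = 30.0000
seg 2 [64.3°–106.3°] cycloidal, h=16: full span → s += 16 → s = 46.0000
seg 3 [106.3°–231.7°] uniform, h=20: full span → s += 20 → s = 66.0000
seg 4 [231.7°–252.9°] dwell: s stays 66.0000
seg 5 [252.9°–286.2°] simple-harmonic, h=-16: full span → s += -16 → s = 50.0000
seg 6 [286.2°–360°] uniform, h=16: θ=315.4° here. β=29.2, B=73.8. 16·29.2/73.8 = 6.3306 → s = 56.3306
radial distance = base radius + s = 12 + 56.3306 = 68.3306

68.3306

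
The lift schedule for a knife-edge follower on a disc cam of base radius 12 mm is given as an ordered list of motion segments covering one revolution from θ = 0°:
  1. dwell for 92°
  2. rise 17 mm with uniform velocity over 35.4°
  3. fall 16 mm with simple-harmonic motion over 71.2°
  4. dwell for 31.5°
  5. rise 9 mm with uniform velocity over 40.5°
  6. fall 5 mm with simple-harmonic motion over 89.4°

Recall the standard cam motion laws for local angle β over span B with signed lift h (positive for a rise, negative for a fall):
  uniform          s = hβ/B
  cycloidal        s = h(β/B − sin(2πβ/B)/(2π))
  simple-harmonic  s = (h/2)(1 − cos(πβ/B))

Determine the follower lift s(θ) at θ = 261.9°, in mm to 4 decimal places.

seg 1 [0°–92°] dwell: s stays 0.0000
seg 2 [92°–127.4°] uniform, h=17: full span → s += 17 → s = 17.0000
seg 3 [127.4°–198.6°] simple-harmonic, h=-16: full span → s += -16 → s = 1.0000
seg 4 [198.6°–230.1°] dwell: s stays 1.0000
seg 5 [230.1°–270.6°] uniform, h=9: θ=261.9° here. β=31.8, B=40.5. 9·31.8/40.5 = 7.0667 → s = 8.0667

8.0667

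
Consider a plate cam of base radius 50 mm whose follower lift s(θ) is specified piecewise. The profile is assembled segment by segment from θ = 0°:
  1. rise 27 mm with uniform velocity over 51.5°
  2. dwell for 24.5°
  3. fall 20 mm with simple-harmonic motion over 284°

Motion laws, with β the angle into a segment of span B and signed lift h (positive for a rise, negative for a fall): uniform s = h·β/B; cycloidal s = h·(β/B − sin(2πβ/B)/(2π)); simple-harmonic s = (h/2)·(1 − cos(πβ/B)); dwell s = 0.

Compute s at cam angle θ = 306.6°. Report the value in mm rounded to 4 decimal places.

seg 1 [0°–51.5°] uniform, h=27: full span → s += 27 → s = 27.0000
seg 2 [51.5°–76°] dwell: s stays 27.0000
seg 3 [76°–360°] simple-harmonic, h=-20: θ=306.6° here. β=230.6, B=284. -20/2·(1 − cos(π·0.8120)) = -18.3055 → s = 8.6945

8.6945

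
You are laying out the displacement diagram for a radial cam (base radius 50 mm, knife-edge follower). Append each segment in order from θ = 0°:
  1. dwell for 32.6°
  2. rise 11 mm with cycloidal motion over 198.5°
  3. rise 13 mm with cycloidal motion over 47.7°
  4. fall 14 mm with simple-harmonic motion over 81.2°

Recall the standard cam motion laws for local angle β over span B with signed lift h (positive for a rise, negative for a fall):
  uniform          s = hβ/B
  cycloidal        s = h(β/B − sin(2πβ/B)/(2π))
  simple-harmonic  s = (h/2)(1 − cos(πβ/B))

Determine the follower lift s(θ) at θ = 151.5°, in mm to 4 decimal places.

seg 1 [0°–32.6°] dwell: s stays 0.0000
seg 2 [32.6°–231.1°] cycloidal, h=11: θ=151.5° here. β=118.9, B=198.5. 11·(0.5990 − sin(2π·0.5990)/(2π)) = 7.6090 → s = 7.6090

7.6090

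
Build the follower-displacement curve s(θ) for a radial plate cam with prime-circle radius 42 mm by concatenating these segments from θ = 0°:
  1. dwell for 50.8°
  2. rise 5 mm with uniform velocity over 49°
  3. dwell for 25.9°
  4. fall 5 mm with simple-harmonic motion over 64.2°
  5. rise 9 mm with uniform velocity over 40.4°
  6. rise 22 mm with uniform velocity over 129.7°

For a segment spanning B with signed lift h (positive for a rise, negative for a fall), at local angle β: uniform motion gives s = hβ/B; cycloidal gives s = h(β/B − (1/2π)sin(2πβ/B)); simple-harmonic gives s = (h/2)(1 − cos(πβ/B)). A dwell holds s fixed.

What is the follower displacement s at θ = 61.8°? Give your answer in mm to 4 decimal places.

seg 1 [0°–50.8°] dwell: s stays 0.0000
seg 2 [50.8°–99.8°] uniform, h=5: θ=61.8° here. β=11, B=49. 5·11/49 = 1.1224 → s = 1.1224

1.1224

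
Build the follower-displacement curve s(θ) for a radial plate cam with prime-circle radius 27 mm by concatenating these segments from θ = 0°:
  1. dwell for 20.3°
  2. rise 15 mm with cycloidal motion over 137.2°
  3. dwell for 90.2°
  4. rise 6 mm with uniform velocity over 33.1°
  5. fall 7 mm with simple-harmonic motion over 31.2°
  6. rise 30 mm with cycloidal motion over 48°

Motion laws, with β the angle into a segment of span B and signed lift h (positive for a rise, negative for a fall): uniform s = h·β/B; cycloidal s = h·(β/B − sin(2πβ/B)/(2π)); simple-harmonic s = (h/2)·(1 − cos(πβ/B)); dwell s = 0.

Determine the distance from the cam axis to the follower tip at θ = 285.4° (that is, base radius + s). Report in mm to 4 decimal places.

seg 1 [0°–20.3°] dwell: s stays 0.0000
seg 2 [20.3°–157.5°] cycloidal, h=15: full span → s += 15 → s = 15.0000
seg 3 [157.5°–247.7°] dwell: s stays 15.0000
seg 4 [247.7°–280.8°] uniform, h=6: full span → s += 6 → s = 21.0000
seg 5 [280.8°–312°] simple-harmonic, h=-7: θ=285.4° here. β=4.6, B=31.2. -7/2·(1 − cos(π·0.1474)) = -0.3688 → s = 20.6312
radial distance = base radius + s = 27 + 20.6312 = 47.6312

47.6312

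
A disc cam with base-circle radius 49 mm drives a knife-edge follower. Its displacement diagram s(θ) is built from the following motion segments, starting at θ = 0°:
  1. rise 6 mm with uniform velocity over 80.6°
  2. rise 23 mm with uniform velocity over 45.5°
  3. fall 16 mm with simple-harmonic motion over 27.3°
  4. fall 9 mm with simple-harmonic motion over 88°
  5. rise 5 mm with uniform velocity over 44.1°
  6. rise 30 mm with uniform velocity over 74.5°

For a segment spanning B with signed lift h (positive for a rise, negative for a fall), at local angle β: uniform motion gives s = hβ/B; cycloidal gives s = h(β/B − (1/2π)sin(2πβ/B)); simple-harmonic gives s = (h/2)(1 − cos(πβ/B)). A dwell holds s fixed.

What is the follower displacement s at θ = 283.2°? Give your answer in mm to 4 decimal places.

seg 1 [0°–80.6°] uniform, h=6: full span → s += 6 → s = 6.0000
seg 2 [80.6°–126.1°] uniform, h=23: full span → s += 23 → s = 29.0000
seg 3 [126.1°–153.4°] simple-harmonic, h=-16: full span → s += -16 → s = 13.0000
seg 4 [153.4°–241.4°] simple-harmonic, h=-9: full span → s += -9 → s = 4.0000
seg 5 [241.4°–285.5°] uniform, h=5: θ=283.2° here. β=41.8, B=44.1. 5·41.8/44.1 = 4.7392 → s = 8.7392

8.7392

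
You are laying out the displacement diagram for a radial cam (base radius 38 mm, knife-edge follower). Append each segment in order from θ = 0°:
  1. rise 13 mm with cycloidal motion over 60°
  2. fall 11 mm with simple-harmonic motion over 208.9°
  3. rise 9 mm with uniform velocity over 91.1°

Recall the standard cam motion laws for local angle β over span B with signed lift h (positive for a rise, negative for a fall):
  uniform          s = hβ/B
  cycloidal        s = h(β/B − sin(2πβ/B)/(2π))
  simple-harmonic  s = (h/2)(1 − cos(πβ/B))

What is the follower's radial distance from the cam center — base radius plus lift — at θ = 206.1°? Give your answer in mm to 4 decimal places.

seg 1 [0°–60°] cycloidal, h=13: full span → s += 13 → s = 13.0000
seg 2 [60°–268.9°] simple-harmonic, h=-11: θ=206.1° here. β=146.1, B=208.9. -11/2·(1 − cos(π·0.6994)) = -8.7241 → s = 4.2759
radial distance = base radius + s = 38 + 4.2759 = 42.2759

42.2759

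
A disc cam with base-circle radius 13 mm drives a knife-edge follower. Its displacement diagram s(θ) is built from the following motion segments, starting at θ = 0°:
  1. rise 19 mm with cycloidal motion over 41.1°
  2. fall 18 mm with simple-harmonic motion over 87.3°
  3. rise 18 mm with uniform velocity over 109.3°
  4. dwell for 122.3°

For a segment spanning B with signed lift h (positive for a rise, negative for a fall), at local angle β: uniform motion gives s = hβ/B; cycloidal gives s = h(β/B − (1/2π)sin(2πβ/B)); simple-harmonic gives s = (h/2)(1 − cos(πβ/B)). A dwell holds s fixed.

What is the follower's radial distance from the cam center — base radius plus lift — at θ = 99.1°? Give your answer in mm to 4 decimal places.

seg 1 [0°–41.1°] cycloidal, h=19: full span → s += 19 → s = 19.0000
seg 2 [41.1°–128.4°] simple-harmonic, h=-18: θ=99.1° here. β=58, B=87.3. -18/2·(1 − cos(π·0.6644)) = -13.4438 → s = 5.5562
radial distance = base radius + s = 13 + 5.5562 = 18.5562

18.5562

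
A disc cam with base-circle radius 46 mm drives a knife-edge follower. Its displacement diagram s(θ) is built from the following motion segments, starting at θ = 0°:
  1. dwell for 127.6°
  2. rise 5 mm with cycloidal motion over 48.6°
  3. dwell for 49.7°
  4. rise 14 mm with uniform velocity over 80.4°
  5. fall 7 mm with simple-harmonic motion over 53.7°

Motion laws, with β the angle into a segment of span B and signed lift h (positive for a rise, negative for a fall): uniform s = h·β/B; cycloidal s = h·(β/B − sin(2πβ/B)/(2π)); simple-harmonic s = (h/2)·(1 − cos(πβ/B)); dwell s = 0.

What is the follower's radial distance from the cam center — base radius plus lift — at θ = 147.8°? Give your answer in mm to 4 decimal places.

seg 1 [0°–127.6°] dwell: s stays 0.0000
seg 2 [127.6°–176.2°] cycloidal, h=5: θ=147.8° here. β=20.2, B=48.6. 5·(0.4156 − sin(2π·0.4156)/(2π)) = 1.6759 → s = 1.6759
radial distance = base radius + s = 46 + 1.6759 = 47.6759

47.6759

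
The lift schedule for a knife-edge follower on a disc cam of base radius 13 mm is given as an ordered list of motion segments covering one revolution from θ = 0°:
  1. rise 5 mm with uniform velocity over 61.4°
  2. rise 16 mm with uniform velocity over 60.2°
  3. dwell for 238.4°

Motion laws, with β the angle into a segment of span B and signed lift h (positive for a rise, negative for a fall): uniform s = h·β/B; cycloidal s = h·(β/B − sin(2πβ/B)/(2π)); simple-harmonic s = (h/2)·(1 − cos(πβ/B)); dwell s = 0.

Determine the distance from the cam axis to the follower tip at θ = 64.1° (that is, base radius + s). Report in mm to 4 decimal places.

seg 1 [0°–61.4°] uniform, h=5: full span → s += 5 → s = 5.0000
seg 2 [61.4°–121.6°] uniform, h=16: θ=64.1° here. β=2.7, B=60.2. 16·2.7/60.2 = 0.7176 → s = 5.7176
radial distance = base radius + s = 13 + 5.7176 = 18.7176

18.7176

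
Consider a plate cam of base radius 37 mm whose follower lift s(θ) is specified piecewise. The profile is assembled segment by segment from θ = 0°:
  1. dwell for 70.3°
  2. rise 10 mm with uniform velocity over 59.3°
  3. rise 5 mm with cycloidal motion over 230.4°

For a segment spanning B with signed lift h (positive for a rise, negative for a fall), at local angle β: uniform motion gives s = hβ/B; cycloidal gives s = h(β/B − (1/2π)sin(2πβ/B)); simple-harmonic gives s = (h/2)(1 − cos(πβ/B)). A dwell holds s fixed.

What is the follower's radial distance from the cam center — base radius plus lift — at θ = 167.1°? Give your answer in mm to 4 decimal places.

seg 1 [0°–70.3°] dwell: s stays 0.0000
seg 2 [70.3°–129.6°] uniform, h=10: full span → s += 10 → s = 10.0000
seg 3 [129.6°–360°] cycloidal, h=5: θ=167.1° here. β=37.5, B=230.4. 5·(0.1628 − sin(2π·0.1628)/(2π)) = 0.1346 → s = 10.1346
radial distance = base radius + s = 37 + 10.1346 = 47.1346

47.1346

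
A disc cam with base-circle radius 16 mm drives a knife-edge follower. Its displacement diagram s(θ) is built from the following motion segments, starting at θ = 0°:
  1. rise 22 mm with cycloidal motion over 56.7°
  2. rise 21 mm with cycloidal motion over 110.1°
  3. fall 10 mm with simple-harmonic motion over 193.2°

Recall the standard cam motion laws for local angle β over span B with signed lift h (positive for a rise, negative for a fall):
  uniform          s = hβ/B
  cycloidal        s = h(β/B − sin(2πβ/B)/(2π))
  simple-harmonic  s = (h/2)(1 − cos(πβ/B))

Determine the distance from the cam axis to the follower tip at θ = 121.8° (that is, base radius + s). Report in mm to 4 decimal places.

seg 1 [0°–56.7°] cycloidal, h=22: full span → s += 22 → s = 22.0000
seg 2 [56.7°–166.8°] cycloidal, h=21: θ=121.8° here. β=65.1, B=110.1. 21·(0.5913 − sin(2π·0.5913)/(2π)) = 14.2304 → s = 36.2304
radial distance = base radius + s = 16 + 36.2304 = 52.2304

52.2304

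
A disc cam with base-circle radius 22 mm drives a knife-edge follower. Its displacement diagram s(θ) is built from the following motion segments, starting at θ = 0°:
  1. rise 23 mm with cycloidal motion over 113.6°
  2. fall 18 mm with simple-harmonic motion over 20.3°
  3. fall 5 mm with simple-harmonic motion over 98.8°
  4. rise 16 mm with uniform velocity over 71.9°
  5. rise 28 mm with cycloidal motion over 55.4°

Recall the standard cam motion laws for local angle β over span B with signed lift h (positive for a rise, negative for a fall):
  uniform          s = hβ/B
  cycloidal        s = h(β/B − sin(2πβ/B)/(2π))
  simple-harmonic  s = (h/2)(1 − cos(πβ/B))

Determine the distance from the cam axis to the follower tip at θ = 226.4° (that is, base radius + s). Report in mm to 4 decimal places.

seg 1 [0°–113.6°] cycloidal, h=23: full span → s += 23 → s = 23.0000
seg 2 [113.6°–133.9°] simple-harmonic, h=-18: full span → s += -18 → s = 5.0000
seg 3 [133.9°–232.7°] simple-harmonic, h=-5: θ=226.4° here. β=92.5, B=98.8. -5/2·(1 − cos(π·0.9362)) = -4.9500 → s = 0.0500
radial distance = base radius + s = 22 + 0.0500 = 22.0500

22.0500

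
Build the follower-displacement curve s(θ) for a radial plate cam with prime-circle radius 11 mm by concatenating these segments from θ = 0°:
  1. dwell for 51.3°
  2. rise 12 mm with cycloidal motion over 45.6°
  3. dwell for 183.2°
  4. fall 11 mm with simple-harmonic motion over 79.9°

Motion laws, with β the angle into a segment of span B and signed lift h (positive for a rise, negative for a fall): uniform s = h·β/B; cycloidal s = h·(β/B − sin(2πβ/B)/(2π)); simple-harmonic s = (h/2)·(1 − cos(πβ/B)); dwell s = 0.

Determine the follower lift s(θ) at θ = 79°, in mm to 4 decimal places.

seg 1 [0°–51.3°] dwell: s stays 0.0000
seg 2 [51.3°–96.9°] cycloidal, h=12: θ=79° here. β=27.7, B=45.6. 12·(0.6075 − sin(2π·0.6075)/(2π)) = 8.4832 → s = 8.4832

8.4832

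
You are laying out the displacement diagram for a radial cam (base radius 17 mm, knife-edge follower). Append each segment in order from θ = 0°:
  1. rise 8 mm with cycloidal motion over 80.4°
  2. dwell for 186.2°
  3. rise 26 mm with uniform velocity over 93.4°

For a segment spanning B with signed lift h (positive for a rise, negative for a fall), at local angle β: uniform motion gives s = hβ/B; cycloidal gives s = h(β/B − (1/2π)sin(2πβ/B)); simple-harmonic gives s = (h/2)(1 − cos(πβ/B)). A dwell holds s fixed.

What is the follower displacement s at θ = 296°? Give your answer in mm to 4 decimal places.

seg 1 [0°–80.4°] cycloidal, h=8: full span → s += 8 → s = 8.0000
seg 2 [80.4°–266.6°] dwell: s stays 8.0000
seg 3 [266.6°–360°] uniform, h=26: θ=296° here. β=29.4, B=93.4. 26·29.4/93.4 = 8.1842 → s = 16.1842

16.1842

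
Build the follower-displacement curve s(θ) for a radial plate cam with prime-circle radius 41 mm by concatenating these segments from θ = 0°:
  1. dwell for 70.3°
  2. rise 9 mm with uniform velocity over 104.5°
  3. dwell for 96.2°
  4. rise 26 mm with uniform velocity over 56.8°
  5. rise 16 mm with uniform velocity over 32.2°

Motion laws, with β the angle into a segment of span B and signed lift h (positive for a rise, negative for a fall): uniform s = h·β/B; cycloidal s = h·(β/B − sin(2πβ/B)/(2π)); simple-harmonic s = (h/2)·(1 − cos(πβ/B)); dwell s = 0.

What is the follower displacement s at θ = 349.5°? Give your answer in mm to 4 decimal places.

seg 1 [0°–70.3°] dwell: s stays 0.0000
seg 2 [70.3°–174.8°] uniform, h=9: full span → s += 9 → s = 9.0000
seg 3 [174.8°–271°] dwell: s stays 9.0000
seg 4 [271°–327.8°] uniform, h=26: full span → s += 26 → s = 35.0000
seg 5 [327.8°–360°] uniform, h=16: θ=349.5° here. β=21.7, B=32.2. 16·21.7/32.2 = 10.7826 → s = 45.7826

45.7826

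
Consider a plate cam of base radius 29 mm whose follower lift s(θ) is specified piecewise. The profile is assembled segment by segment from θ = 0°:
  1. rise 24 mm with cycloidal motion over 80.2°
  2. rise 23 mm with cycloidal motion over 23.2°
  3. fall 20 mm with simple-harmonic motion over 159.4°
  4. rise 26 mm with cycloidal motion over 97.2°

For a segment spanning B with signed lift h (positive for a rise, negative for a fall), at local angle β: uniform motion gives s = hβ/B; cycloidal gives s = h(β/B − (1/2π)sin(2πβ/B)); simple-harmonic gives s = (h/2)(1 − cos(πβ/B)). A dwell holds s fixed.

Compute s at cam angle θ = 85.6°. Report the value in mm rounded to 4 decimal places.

seg 1 [0°–80.2°] cycloidal, h=24: full span → s += 24 → s = 24.0000
seg 2 [80.2°–103.4°] cycloidal, h=23: θ=85.6° here. β=5.4, B=23.2. 23·(0.2328 − sin(2π·0.2328)/(2π)) = 1.7143 → s = 25.7143

25.7143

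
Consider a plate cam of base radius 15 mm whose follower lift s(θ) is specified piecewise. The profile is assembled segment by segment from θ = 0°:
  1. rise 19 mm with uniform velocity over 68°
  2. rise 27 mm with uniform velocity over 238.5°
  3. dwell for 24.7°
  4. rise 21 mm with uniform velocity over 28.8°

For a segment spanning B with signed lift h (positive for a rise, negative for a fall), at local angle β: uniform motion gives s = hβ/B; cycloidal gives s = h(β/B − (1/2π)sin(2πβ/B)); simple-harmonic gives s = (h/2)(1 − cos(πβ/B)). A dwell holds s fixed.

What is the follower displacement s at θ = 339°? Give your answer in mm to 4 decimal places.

seg 1 [0°–68°] uniform, h=19: full span → s += 19 → s = 19.0000
seg 2 [68°–306.5°] uniform, h=27: full span → s += 27 → s = 46.0000
seg 3 [306.5°–331.2°] dwell: s stays 46.0000
seg 4 [331.2°–360°] uniform, h=21: θ=339° here. β=7.8, B=28.8. 21·7.8/28.8 = 5.6875 → s = 51.6875

51.6875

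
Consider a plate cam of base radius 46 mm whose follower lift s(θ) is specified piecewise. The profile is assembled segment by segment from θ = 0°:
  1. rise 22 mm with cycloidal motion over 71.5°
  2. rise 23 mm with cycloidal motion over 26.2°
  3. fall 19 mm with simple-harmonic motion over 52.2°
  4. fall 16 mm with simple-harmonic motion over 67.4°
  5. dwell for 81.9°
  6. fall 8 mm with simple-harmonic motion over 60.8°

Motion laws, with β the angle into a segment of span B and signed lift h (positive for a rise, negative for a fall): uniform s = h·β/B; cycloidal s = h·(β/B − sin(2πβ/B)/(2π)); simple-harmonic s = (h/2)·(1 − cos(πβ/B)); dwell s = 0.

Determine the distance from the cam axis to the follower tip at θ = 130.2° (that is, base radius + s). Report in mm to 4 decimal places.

seg 1 [0°–71.5°] cycloidal, h=22: full span → s += 22 → s = 22.0000
seg 2 [71.5°–97.7°] cycloidal, h=23: full span → s += 23 → s = 45.0000
seg 3 [97.7°–149.9°] simple-harmonic, h=-19: θ=130.2° here. β=32.5, B=52.2. -19/2·(1 − cos(π·0.6226)) = -13.0694 → s = 31.9306
radial distance = base radius + s = 46 + 31.9306 = 77.9306

77.9306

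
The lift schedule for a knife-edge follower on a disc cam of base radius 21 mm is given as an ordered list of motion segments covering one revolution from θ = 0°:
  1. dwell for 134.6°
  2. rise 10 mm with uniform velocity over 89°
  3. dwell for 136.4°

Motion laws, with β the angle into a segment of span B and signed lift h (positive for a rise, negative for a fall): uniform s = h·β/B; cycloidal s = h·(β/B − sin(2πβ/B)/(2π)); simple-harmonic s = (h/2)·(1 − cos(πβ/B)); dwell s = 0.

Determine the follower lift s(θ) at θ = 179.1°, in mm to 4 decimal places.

seg 1 [0°–134.6°] dwell: s stays 0.0000
seg 2 [134.6°–223.6°] uniform, h=10: θ=179.1° here. β=44.5, B=89. 10·44.5/89 = 5.0000 → s = 5.0000

5.0000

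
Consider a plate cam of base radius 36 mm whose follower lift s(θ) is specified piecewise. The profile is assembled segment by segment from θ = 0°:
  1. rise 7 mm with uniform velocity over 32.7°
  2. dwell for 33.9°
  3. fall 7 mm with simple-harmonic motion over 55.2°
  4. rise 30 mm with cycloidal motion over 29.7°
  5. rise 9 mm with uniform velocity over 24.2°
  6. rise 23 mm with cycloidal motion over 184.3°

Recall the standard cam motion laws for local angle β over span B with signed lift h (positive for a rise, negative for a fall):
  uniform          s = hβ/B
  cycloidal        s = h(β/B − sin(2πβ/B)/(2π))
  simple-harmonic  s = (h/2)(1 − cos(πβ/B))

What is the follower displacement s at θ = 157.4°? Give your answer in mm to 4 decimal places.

seg 1 [0°–32.7°] uniform, h=7: full span → s += 7 → s = 7.0000
seg 2 [32.7°–66.6°] dwell: s stays 7.0000
seg 3 [66.6°–121.8°] simple-harmonic, h=-7: full span → s += -7 → s = 0.0000
seg 4 [121.8°–151.5°] cycloidal, h=30: full span → s += 30 → s = 30.0000
seg 5 [151.5°–175.7°] uniform, h=9: θ=157.4° here. β=5.9, B=24.2. 9·5.9/24.2 = 2.1942 → s = 32.1942

32.1942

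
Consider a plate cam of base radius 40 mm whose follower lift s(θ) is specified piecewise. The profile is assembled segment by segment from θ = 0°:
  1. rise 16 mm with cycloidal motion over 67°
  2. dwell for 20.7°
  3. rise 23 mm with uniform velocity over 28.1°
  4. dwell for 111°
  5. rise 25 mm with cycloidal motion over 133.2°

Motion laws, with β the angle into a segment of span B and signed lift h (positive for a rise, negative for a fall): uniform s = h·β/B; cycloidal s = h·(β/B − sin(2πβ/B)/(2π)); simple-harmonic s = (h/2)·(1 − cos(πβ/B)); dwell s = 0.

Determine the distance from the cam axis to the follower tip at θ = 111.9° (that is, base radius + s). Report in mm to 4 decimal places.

seg 1 [0°–67°] cycloidal, h=16: full span → s += 16 → s = 16.0000
seg 2 [67°–87.7°] dwell: s stays 16.0000
seg 3 [87.7°–115.8°] uniform, h=23: θ=111.9° here. β=24.2, B=28.1. 23·24.2/28.1 = 19.8078 → s = 35.8078
radial distance = base radius + s = 40 + 35.8078 = 75.8078

75.8078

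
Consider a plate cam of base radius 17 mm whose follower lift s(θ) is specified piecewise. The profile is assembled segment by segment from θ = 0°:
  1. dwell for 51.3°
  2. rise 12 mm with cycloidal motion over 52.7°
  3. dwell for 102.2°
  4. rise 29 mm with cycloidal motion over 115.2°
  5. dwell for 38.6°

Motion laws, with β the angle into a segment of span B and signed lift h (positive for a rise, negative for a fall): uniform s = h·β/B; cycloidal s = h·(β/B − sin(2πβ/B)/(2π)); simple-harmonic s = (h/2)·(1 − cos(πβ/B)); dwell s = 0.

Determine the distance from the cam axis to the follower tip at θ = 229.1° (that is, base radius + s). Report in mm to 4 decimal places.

seg 1 [0°–51.3°] dwell: s stays 0.0000
seg 2 [51.3°–104°] cycloidal, h=12: full span → s += 12 → s = 12.0000
seg 3 [104°–206.2°] dwell: s stays 12.0000
seg 4 [206.2°–321.4°] cycloidal, h=29: θ=229.1° here. β=22.9, B=115.2. 29·(0.1988 − sin(2π·0.1988)/(2π)) = 1.3862 → s = 13.3862
radial distance = base radius + s = 17 + 13.3862 = 30.3862

30.3862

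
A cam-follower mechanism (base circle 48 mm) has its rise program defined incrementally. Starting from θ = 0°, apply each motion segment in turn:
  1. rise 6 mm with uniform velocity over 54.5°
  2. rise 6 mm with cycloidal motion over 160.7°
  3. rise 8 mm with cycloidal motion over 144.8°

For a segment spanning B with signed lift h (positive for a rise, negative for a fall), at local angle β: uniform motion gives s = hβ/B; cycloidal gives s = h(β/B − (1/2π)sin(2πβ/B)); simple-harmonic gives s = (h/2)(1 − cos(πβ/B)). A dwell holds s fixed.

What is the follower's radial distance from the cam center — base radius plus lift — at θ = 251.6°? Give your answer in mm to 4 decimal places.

seg 1 [0°–54.5°] uniform, h=6: full span → s += 6 → s = 6.0000
seg 2 [54.5°–215.2°] cycloidal, h=6: full span → s += 6 → s = 12.0000
seg 3 [215.2°–360°] cycloidal, h=8: θ=251.6° here. β=36.4, B=144.8. 8·(0.2514 − sin(2π·0.2514)/(2π)) = 0.7379 → s = 12.7379
radial distance = base radius + s = 48 + 12.7379 = 60.7379

60.7379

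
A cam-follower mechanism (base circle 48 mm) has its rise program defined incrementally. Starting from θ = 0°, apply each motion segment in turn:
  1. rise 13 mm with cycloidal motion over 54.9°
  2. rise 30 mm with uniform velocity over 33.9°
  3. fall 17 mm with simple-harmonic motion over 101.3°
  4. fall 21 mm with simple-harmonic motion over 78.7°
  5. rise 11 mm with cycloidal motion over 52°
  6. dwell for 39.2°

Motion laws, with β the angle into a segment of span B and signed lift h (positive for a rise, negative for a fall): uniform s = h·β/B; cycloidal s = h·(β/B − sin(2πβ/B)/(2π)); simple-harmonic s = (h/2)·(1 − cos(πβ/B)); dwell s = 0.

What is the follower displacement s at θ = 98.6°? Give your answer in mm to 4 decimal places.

seg 1 [0°–54.9°] cycloidal, h=13: full span → s += 13 → s = 13.0000
seg 2 [54.9°–88.8°] uniform, h=30: full span → s += 30 → s = 43.0000
seg 3 [88.8°–190.1°] simple-harmonic, h=-17: θ=98.6° here. β=9.8, B=101.3. -17/2·(1 − cos(π·0.0967)) = -0.3896 → s = 42.6104

42.6104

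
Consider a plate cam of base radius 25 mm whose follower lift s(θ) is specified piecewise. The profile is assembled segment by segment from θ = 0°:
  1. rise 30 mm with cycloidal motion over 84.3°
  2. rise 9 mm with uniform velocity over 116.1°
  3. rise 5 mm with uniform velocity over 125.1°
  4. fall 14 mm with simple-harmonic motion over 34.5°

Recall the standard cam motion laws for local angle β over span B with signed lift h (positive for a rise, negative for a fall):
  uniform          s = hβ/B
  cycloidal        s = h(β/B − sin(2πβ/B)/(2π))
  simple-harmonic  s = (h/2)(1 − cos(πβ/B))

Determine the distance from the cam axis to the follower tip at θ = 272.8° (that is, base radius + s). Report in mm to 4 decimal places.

seg 1 [0°–84.3°] cycloidal, h=30: full span → s += 30 → s = 30.0000
seg 2 [84.3°–200.4°] uniform, h=9: full span → s += 9 → s = 39.0000
seg 3 [200.4°–325.5°] uniform, h=5: θ=272.8° here. β=72.4, B=125.1. 5·72.4/125.1 = 2.8937 → s = 41.8937
radial distance = base radius + s = 25 + 41.8937 = 66.8937

66.8937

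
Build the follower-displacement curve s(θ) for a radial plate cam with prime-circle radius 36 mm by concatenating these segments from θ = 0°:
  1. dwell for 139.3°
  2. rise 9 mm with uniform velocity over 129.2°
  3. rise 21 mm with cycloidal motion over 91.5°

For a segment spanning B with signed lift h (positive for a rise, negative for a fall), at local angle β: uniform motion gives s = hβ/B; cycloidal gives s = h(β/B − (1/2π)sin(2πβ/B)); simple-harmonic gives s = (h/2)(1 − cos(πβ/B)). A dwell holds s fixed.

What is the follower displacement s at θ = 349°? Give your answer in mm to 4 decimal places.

seg 1 [0°–139.3°] dwell: s stays 0.0000
seg 2 [139.3°–268.5°] uniform, h=9: full span → s += 9 → s = 9.0000
seg 3 [268.5°–360°] cycloidal, h=21: θ=349° here. β=80.5, B=91.5. 21·(0.8798 − sin(2π·0.8798)/(2π)) = 20.7667 → s = 29.7667

29.7667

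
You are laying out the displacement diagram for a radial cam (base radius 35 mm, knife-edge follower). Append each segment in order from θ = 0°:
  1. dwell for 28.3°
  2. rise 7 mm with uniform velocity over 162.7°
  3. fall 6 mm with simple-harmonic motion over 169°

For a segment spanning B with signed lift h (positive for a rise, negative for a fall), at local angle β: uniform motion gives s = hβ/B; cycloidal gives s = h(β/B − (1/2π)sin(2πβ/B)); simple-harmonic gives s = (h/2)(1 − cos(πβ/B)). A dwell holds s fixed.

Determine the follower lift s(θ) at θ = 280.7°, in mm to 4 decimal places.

seg 1 [0°–28.3°] dwell: s stays 0.0000
seg 2 [28.3°–191°] uniform, h=7: full span → s += 7 → s = 7.0000
seg 3 [191°–360°] simple-harmonic, h=-6: θ=280.7° here. β=89.7, B=169. -6/2·(1 − cos(π·0.5308)) = -3.2895 → s = 3.7105

3.7105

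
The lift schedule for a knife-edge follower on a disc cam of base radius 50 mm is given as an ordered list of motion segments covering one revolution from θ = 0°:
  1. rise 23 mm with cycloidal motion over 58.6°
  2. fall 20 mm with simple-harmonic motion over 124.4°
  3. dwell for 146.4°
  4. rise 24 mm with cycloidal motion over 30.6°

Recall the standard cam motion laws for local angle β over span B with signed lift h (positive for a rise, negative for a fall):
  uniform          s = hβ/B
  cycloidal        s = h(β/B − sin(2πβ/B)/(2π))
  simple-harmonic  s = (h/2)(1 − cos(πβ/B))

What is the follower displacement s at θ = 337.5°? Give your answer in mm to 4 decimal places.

seg 1 [0°–58.6°] cycloidal, h=23: full span → s += 23 → s = 23.0000
seg 2 [58.6°–183°] simple-harmonic, h=-20: full span → s += -20 → s = 3.0000
seg 3 [183°–329.4°] dwell: s stays 3.0000
seg 4 [329.4°–360°] cycloidal, h=24: θ=337.5° here. β=8.1, B=30.6. 24·(0.2647 − sin(2π·0.2647)/(2π)) = 2.5495 → s = 5.5495

5.5495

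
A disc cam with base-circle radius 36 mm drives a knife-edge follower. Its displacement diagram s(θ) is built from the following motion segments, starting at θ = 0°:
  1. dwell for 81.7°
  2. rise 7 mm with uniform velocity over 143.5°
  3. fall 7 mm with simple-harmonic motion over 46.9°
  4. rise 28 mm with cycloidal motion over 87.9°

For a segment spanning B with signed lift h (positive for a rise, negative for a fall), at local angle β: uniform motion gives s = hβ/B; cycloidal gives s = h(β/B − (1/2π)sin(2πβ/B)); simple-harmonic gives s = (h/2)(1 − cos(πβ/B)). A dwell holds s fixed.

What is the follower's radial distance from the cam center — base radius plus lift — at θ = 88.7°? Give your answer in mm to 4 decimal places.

seg 1 [0°–81.7°] dwell: s stays 0.0000
seg 2 [81.7°–225.2°] uniform, h=7: θ=88.7° here. β=7, B=143.5. 7·7/143.5 = 0.3415 → s = 0.3415
radial distance = base radius + s = 36 + 0.3415 = 36.3415

36.3415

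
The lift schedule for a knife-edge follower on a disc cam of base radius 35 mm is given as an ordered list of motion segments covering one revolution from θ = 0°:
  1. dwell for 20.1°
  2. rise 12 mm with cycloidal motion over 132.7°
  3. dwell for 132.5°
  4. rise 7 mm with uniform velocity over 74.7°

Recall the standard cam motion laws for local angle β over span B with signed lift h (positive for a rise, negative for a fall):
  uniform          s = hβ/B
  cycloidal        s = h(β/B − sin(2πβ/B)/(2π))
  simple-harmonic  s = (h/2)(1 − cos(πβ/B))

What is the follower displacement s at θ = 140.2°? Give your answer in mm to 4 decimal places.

seg 1 [0°–20.1°] dwell: s stays 0.0000
seg 2 [20.1°–152.8°] cycloidal, h=12: θ=140.2° here. β=120.1, B=132.7. 12·(0.9050 − sin(2π·0.9050)/(2π)) = 11.9336 → s = 11.9336

11.9336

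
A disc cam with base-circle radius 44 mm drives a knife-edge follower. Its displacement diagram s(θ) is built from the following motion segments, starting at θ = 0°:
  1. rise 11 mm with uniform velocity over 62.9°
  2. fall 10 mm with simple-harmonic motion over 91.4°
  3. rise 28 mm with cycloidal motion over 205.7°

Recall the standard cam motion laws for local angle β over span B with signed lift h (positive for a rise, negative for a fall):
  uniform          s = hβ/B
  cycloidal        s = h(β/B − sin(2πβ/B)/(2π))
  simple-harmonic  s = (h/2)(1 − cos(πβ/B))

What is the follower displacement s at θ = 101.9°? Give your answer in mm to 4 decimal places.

seg 1 [0°–62.9°] uniform, h=11: full span → s += 11 → s = 11.0000
seg 2 [62.9°–154.3°] simple-harmonic, h=-10: θ=101.9° here. β=39, B=91.4. -10/2·(1 − cos(π·0.4267)) = -3.8587 → s = 7.1413

7.1413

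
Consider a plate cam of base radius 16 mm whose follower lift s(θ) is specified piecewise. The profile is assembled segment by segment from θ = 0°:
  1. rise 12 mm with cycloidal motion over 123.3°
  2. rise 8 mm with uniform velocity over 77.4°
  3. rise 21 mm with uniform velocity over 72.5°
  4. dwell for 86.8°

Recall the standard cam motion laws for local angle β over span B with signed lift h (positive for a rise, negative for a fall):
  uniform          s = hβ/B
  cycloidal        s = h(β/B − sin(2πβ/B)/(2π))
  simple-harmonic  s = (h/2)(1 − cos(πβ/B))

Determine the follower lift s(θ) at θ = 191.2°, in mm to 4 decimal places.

seg 1 [0°–123.3°] cycloidal, h=12: full span → s += 12 → s = 12.0000
seg 2 [123.3°–200.7°] uniform, h=8: θ=191.2° here. β=67.9, B=77.4. 8·67.9/77.4 = 7.0181 → s = 19.0181

19.0181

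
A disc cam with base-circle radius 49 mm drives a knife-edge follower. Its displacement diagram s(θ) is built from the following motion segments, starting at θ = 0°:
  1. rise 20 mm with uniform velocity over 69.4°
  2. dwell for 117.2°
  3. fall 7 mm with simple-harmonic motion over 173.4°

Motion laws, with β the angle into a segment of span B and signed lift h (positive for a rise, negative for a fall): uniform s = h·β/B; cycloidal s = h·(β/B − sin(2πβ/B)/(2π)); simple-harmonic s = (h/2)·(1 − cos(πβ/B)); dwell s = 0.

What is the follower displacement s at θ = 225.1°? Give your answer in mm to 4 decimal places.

seg 1 [0°–69.4°] uniform, h=20: full span → s += 20 → s = 20.0000
seg 2 [69.4°–186.6°] dwell: s stays 20.0000
seg 3 [186.6°–360°] simple-harmonic, h=-7: θ=225.1° here. β=38.5, B=173.4. -7/2·(1 − cos(π·0.2220)) = -0.8175 → s = 19.1825

19.1825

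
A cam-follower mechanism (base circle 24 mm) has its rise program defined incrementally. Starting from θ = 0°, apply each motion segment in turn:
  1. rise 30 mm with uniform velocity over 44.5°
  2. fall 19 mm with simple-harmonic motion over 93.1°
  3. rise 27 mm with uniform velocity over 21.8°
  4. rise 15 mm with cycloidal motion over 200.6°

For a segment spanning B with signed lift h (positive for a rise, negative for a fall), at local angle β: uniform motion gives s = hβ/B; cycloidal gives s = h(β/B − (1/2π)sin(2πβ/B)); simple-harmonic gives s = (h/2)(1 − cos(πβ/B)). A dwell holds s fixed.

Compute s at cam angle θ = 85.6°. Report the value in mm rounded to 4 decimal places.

seg 1 [0°–44.5°] uniform, h=30: full span → s += 30 → s = 30.0000
seg 2 [44.5°–137.6°] simple-harmonic, h=-19: θ=85.6° here. β=41.1, B=93.1. -19/2·(1 − cos(π·0.4415)) = -7.7627 → s = 22.2373

22.2373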